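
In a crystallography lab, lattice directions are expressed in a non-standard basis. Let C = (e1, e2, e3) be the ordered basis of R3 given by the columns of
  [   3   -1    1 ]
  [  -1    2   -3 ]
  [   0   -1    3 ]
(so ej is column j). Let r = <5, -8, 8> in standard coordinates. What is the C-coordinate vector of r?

<1, 1, 3>

Write r = c_1 e1 + ... + c_3 e3 and solve for the c_i.
Gaussian elimination on [M | r] yields c = (1, 1, 3).
Check: e1 + e2 + 3e3 = <5, -8, 8>.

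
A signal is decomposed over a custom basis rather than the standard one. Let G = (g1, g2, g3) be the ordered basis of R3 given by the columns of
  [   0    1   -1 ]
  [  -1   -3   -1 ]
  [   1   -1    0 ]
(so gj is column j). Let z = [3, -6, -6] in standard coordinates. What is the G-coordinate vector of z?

[-3, 3, 0]

We seek scalars with c_1 g1 + ... + c_3 g3 = z; equivalently solve M c = z where the columns of M are g1, ..., g3.
Gaussian elimination on [M | z] yields c = (-3, 3, 0).
Check: -3g1 + 3g2 + 0·g3 = [3, -6, -6].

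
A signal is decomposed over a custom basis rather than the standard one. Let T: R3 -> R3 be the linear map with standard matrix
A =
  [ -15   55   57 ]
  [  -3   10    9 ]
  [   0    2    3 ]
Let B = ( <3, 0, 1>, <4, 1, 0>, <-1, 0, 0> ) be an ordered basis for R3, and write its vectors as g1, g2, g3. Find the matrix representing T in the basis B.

[[3, 2, 0], [0, -2, 3], [-3, 3, -3]]

The j-th column of [T]_B is [T(gj)]_B.
T(g1) = A g1 = <12, 0, 3> = 3g1 + 0·g2 - 3g3, so column 1 is <3, 0, -3>.
Repeating for g2, g3 and assembling the columns gives [[3, 2, 0], [0, -2, 3], [-3, 3, -3]].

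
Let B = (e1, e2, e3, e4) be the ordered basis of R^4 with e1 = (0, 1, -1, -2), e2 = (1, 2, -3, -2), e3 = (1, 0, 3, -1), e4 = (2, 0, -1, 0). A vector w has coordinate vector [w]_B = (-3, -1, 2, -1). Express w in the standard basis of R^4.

(-1, -5, 13, 6)

By definition w = -3e1 - e2 + 2e3 - e4.
Summing componentwise gives (-1, -5, 13, 6).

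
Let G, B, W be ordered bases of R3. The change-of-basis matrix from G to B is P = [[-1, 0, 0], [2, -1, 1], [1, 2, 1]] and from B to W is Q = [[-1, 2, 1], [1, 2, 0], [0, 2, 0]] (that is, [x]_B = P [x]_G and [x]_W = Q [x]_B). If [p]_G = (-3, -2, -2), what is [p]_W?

Apply P to get B-coordinates (3, -6, -9), then Q to get W-coordinates.
The result is [p]_W = (-24, -9, -12).

(-24, -9, -12)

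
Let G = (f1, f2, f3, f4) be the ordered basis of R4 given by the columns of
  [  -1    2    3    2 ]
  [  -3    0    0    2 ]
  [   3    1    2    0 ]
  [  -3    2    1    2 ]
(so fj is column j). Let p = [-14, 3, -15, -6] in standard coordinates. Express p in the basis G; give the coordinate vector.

Write p = c_1 f1 + ... + c_4 f4 and solve for the c_i.
Gaussian elimination on [M | p] yields c = (-3, -4, -1, -3).
Check: -3f1 - 4f2 - f3 - 3f4 = [-14, 3, -15, -6].

[-3, -4, -1, -3]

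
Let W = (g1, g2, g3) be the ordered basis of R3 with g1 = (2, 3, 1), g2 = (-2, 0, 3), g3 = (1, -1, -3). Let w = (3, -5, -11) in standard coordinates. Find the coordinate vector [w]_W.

(-2, -4, -1)

Write w = c_1 g1 + ... + c_3 g3 and solve for the c_i.
Solving this 3x3 system gives c = (-2, -4, -1).
Check: -2g1 - 4g2 - g3 = (3, -5, -11).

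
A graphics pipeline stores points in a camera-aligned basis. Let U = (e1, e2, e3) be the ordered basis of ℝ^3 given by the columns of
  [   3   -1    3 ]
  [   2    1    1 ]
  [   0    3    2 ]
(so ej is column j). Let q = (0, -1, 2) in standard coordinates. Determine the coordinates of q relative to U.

(-1, 0, 1)

Write q = c_1 e1 + ... + c_3 e3 and solve for the c_i.
Solving this 3x3 system gives c = (-1, 0, 1).
Check: -e1 + 0·e2 + e3 = (0, -1, 2).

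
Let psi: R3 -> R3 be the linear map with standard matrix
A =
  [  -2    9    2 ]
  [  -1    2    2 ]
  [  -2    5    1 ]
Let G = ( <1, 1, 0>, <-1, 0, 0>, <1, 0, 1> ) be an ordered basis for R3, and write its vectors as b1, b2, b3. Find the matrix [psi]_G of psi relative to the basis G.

With P the matrix whose columns are b1, ..., b3, [psi]_G = P^(-1) A P.
Column by column: psi(b1) = A b1 = <7, 1, 3>; its G-coordinates <1, -3, 3> give column 1.
Continuing for each basis vector yields [psi]_G = [[1, 1, 1], [-3, 1, 0], [3, 2, -1]].

[[1, 1, 1], [-3, 1, 0], [3, 2, -1]]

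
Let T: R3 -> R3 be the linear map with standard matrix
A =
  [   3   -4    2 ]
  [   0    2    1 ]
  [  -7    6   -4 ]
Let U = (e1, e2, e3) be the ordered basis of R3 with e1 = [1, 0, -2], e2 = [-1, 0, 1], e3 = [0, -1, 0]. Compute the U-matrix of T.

[[0, -2, 2], [1, -1, -2], [2, -1, 2]]

The j-th column of [T]_U is [T(ej)]_U.
T(e1) = A e1 = [-1, -2, 1] = 0·e1 + e2 + 2e3, so column 1 is [0, 1, 2].
Repeating for e2, e3 and assembling the columns gives [[0, -2, 2], [1, -1, -2], [2, -1, 2]].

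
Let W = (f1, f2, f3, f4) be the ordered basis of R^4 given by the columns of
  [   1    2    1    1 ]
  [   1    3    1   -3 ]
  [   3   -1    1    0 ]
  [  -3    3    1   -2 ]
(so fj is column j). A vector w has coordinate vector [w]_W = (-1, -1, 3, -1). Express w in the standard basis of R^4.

w = M [w]_W, where M has columns f1, ..., f4.
Carrying out the matrix-vector product, w = (-1, 2, 1, 5).

(-1, 2, 1, 5)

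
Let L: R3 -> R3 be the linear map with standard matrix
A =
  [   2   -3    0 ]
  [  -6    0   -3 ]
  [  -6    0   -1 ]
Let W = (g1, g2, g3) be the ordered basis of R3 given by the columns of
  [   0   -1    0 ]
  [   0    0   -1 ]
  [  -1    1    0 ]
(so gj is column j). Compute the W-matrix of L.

[[-1, -3, -3], [0, 2, -3], [-3, -3, 0]]

Let P have columns g1, ..., g3. Then [L]_W = P^(-1) A P.
Here det P = -1, so P^(-1) is integer; computing A P first and then P^(-1)(A P) gives [[-1, -3, -3], [0, 2, -3], [-3, -3, 0]].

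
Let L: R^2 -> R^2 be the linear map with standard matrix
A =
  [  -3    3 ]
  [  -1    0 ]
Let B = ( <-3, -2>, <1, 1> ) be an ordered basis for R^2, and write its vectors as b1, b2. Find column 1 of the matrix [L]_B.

<0, 3>

Compute L(b1) = A b1 = <3, 3> in standard coordinates.
Then write this in B-coordinates: solve for y in y_1 b1 + y_2 b2 = <3, 3>.
This gives y = <0, 3>, which is column 1 of [L]_B.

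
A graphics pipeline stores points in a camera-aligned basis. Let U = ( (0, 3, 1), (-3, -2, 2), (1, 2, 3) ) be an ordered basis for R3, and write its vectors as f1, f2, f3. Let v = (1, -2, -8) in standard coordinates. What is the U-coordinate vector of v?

[v]_U is the unique c with M c = v, where M has columns f1, ..., f3.
Solving this 3x3 system gives c = (0, -1, -2).
Check: 0·f1 - f2 - 2f3 = (1, -2, -8).

(0, -1, -2)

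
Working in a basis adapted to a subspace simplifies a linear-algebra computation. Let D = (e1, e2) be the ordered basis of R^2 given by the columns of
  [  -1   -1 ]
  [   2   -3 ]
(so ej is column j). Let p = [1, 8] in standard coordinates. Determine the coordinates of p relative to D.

We seek scalars with c_1 e1 + c_2 e2 = p; equivalently solve M c = p where the columns of M are e1, e2.
System: -c_1 - c_2 = 1, 2c_1 - 3c_2 = 8; solving gives c_1 = 1, c_2 = -2.
Check: e1 - 2e2 = [1, 8].

[1, -2]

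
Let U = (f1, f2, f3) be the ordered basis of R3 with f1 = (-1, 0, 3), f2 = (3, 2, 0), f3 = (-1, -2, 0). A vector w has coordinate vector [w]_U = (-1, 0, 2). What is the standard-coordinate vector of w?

w = M [w]_U, where M has columns f1, ..., f3.
Carrying out the matrix-vector product, w = (-1, -4, -3).

(-1, -4, -3)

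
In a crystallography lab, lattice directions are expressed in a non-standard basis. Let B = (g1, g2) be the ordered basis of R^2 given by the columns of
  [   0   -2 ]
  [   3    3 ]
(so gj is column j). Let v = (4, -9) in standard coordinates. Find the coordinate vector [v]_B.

(-1, -2)

We seek scalars with c_1 g1 + c_2 g2 = v; equivalently solve M c = v where the columns of M are g1, g2.
System: 0c_1 - 2c_2 = 4, 3c_1 + 3c_2 = -9; solving gives c_1 = -1, c_2 = -2.
Check: -g1 - 2g2 = (4, -9).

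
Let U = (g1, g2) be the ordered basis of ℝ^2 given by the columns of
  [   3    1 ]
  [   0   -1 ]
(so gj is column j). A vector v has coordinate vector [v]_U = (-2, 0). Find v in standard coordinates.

By definition v = -2g1 + 0·g2.
Summing componentwise gives (-6, 0).

(-6, 0)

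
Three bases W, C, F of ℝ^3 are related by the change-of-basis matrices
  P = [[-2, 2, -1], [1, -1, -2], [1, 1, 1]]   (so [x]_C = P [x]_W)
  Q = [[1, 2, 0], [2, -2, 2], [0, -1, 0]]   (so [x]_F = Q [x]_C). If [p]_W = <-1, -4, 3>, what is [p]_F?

Apply P to get C-coordinates <-9, -3, -2>, then Q to get F-coordinates.
The result is [p]_F = <-15, -16, 3>.

<-15, -16, 3>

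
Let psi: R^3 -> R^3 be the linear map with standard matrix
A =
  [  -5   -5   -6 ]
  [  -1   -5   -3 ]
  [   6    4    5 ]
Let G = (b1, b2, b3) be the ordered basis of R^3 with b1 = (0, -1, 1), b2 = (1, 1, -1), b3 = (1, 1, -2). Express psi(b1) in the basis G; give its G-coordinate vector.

(-3, 2, -3)

Compute psi(b1) = A b1 = (-1, 2, 1) in standard coordinates.
Then write this in G-coordinates: solve for y in y_1 b1 + ... + y_3 b3 = (-1, 2, 1).
This gives y = (-3, 2, -3), which is column 1 of [psi]_G.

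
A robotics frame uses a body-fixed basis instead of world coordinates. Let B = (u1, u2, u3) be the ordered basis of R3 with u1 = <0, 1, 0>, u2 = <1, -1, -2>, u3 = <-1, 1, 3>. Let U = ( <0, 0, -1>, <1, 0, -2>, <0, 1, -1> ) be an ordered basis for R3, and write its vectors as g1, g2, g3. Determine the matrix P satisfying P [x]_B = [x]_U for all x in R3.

Take x = uj: its B-coordinates are the j-th standard unit vector, so P e_j — column j of P — equals [uj]_U.
u1 = -g1 + 0·g2 + g3, giving column 1 = <-1, 0, 1>; repeating for each j gives P = [[-1, 1, -2], [0, 1, -1], [1, -1, 1]].

[[-1, 1, -2], [0, 1, -1], [1, -1, 1]]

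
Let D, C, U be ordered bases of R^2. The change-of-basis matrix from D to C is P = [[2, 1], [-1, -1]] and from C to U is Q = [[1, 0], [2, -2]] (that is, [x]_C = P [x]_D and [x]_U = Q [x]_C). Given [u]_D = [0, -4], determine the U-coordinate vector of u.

Apply P to get C-coordinates [-4, 4], then Q to get U-coordinates.
The result is [u]_U = [-4, -16].

[-4, -16]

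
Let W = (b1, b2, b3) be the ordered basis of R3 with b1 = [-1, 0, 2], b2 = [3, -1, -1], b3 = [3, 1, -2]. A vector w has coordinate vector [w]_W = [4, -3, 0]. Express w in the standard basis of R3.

[-13, 3, 11]

By definition w = 4b1 - 3b2 + 0·b3.
Summing componentwise gives [-13, 3, 11].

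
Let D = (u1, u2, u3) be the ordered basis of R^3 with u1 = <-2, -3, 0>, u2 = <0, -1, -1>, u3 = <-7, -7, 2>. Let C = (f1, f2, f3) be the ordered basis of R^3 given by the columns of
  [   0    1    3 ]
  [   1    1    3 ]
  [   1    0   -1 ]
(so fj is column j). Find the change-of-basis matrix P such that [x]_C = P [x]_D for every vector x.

[[-1, -1, 0], [1, 0, -1], [-1, 0, -2]]

Take x = uj: its D-coordinates are the j-th standard unit vector, so P e_j — column j of P — equals [uj]_C.
u1 = -f1 + f2 - f3, giving column 1 = <-1, 1, -1>; repeating for each j gives P = [[-1, -1, 0], [1, 0, -1], [-1, 0, -2]].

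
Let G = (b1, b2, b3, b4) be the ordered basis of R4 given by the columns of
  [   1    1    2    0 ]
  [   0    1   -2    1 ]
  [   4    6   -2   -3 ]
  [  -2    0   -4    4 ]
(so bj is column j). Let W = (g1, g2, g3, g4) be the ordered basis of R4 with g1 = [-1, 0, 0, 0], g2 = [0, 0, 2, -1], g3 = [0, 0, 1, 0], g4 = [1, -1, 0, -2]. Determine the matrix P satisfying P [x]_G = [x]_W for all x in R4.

[[-1, -2, 0, -1], [2, 2, 0, -2], [0, 2, -2, 1], [0, -1, 2, -1]]

Column j of P is [bj]_W, since P maps G-coordinates to W-coordinates.
Expressing b1 in W: b1 = -g1 + 2g2 + 0·g3 + 0·g4, so column 1 of P is [-1, 2, 0, 0].
Doing the same for each bj gives P = [[-1, -2, 0, -1], [2, 2, 0, -2], [0, 2, -2, 1], [0, -1, 2, -1]].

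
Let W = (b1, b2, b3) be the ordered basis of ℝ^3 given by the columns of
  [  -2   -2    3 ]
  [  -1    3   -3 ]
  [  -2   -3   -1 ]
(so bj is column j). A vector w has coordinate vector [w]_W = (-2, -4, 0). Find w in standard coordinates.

The coordinates say w = -2b1 - 4b2 + 0·b3; adding the scaled basis vectors gives (12, -10, 16).

(12, -10, 16)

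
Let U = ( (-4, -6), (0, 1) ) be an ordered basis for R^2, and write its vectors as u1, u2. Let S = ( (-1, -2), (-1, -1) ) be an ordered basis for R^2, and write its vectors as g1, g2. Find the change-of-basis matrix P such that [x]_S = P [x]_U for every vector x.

[[2, -1], [2, 1]]

Column j of P is [uj]_S, since P maps U-coordinates to S-coordinates.
Expressing u1 in S: u1 = 2g1 + 2g2, so column 1 of P is (2, 2).
Doing the same for each uj gives P = [[2, -1], [2, 1]].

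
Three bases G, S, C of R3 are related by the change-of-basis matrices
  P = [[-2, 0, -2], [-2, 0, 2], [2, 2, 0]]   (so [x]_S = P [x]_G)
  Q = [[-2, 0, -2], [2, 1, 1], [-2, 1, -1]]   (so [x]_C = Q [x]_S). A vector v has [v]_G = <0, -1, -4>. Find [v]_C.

<-12, 6, -22>

Composing the changes, [v]_C = Q P [v]_G.
Q P = [[0, -4, 4], [-4, 2, -2], [0, -2, 6]]; applying this to <0, -1, -4> gives <-12, 6, -22>.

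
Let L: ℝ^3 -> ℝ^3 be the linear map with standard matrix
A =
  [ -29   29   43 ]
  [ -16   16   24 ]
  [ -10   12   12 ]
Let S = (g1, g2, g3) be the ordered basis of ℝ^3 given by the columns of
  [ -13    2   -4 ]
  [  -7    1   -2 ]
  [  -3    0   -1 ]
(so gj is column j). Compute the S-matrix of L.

Let P have columns g1, ..., g3. Then [L]_S = P^(-1) A P.
Here det P = -1, so P^(-1) is integer; computing A P first and then P^(-1)(A P) gives [[-3, 3, -1], [1, 3, -1], [-1, -1, -1]].

[[-3, 3, -1], [1, 3, -1], [-1, -1, -1]]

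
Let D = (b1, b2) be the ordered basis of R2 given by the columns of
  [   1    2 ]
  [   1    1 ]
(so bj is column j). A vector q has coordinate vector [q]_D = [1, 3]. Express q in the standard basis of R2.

q = M [q]_D, where M has columns b1, b2.
Carrying out the matrix-vector product, q = [7, 4].

[7, 4]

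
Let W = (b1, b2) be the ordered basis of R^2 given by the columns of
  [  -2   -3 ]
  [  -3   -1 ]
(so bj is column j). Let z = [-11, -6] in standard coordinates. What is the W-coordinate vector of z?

We seek scalars with c_1 b1 + c_2 b2 = z; equivalently solve M c = z where the columns of M are b1, b2.
System: -2c_1 - 3c_2 = -11, -3c_1 - c_2 = -6; solving gives c_1 = 1, c_2 = 3.
Check: b1 + 3b2 = [-11, -6].

[1, 3]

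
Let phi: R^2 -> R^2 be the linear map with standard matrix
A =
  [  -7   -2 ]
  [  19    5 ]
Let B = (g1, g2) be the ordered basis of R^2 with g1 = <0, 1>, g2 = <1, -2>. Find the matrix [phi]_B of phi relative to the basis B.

The j-th column of [phi]_B is [phi(gj)]_B.
phi(g1) = A g1 = <-2, 5> = g1 - 2g2, so column 1 is <1, -2>.
Repeating for g2 and assembling the columns gives [[1, 3], [-2, -3]].

[[1, 3], [-2, -3]]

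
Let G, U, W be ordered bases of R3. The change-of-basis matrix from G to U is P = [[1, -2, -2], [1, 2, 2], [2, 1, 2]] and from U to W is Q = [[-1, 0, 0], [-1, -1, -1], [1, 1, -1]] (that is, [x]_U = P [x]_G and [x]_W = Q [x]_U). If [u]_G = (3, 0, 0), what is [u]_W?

(-3, -12, 0)

First [u]_U = P [u]_G = (3, 3, 6).
Then [u]_W = Q [u]_U = (-3, -12, 0).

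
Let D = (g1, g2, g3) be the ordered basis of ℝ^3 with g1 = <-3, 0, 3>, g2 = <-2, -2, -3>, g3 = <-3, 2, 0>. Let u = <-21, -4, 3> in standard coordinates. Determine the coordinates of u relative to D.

<4, 3, 1>

Write u = c_1 g1 + ... + c_3 g3 and solve for the c_i.
Solving this 3x3 system gives c = (4, 3, 1).
Check: 4g1 + 3g2 + g3 = <-21, -4, 3>.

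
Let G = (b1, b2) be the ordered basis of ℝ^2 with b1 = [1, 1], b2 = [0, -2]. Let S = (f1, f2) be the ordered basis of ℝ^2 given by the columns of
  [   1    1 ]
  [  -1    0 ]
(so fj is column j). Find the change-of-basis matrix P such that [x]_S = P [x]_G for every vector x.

Column j of P is [bj]_S, since P maps G-coordinates to S-coordinates.
Expressing b1 in S: b1 = -f1 + 2f2, so column 1 of P is [-1, 2].
Doing the same for each bj gives P = [[-1, 2], [2, -2]].

[[-1, 2], [2, -2]]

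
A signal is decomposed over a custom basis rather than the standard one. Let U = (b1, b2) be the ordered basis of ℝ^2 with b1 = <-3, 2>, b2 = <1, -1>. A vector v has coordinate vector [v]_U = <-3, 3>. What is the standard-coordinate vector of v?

<12, -9>

The coordinates say v = -3b1 + 3b2; adding the scaled basis vectors gives <12, -9>.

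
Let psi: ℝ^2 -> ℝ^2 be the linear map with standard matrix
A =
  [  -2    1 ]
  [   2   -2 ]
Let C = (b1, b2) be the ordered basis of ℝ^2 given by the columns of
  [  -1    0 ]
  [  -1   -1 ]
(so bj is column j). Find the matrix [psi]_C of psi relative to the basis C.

[[-1, 1], [1, -3]]

With P the matrix whose columns are b1, b2, [psi]_C = P^(-1) A P.
Column by column: psi(b1) = A b1 = [1, 0]; its C-coordinates [-1, 1] give column 1.
Continuing for each basis vector yields [psi]_C = [[-1, 1], [1, -3]].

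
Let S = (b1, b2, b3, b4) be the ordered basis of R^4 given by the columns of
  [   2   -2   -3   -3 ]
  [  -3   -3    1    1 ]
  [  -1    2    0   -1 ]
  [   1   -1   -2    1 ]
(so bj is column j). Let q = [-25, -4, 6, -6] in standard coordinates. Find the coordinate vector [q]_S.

[q]_S is the unique c with M c = q, where M has columns b1, ..., b4.
Row-reducing the augmented matrix [M | q] gives c = (-1, 4, 2, 3).
Check: -b1 + 4b2 + 2b3 + 3b4 = [-25, -4, 6, -6].

[-1, 4, 2, 3]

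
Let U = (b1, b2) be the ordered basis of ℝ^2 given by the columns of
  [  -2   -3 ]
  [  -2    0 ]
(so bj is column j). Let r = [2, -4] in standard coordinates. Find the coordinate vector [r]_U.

[2, -2]

We seek scalars with c_1 b1 + c_2 b2 = r; equivalently solve M c = r where the columns of M are b1, b2.
System: -2c_1 - 3c_2 = 2, -2c_1 + 0c_2 = -4; solving gives c_1 = 2, c_2 = -2.
Check: 2b1 - 2b2 = [2, -4].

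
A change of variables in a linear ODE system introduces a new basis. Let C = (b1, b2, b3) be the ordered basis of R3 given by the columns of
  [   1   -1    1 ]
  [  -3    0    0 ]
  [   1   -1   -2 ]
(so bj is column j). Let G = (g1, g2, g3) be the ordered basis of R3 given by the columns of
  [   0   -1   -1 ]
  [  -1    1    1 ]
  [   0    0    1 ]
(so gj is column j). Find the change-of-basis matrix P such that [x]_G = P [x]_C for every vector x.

Column j of P is [bj]_G, since P maps C-coordinates to G-coordinates.
Expressing b1 in G: b1 = 2g1 - 2g2 + g3, so column 1 of P is <2, -2, 1>.
Doing the same for each bj gives P = [[2, 1, -1], [-2, 2, 1], [1, -1, -2]].

[[2, 1, -1], [-2, 2, 1], [1, -1, -2]]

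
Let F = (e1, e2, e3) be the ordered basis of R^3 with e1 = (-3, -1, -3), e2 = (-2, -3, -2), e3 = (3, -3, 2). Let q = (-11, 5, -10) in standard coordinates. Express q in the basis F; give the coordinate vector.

We seek scalars with c_1 e1 + ... + c_3 e3 = q; equivalently solve M c = q where the columns of M are e1, ..., e3.
Gaussian elimination on [M | q] yields c = (4, -2, -1).
Check: 4e1 - 2e2 - e3 = (-11, 5, -10).

(4, -2, -1)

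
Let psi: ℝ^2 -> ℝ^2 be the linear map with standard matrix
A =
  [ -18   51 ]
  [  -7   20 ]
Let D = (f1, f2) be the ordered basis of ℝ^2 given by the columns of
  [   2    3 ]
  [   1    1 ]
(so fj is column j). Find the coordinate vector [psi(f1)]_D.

Column 1 of [psi]_D is the D-coordinate vector of psi(f1).
In standard coordinates psi(f1) = A f1 = [15, 6].
Converting to D: [15, 6] = 3f1 + 3f2, so the coordinate vector is [3, 3].

[3, 3]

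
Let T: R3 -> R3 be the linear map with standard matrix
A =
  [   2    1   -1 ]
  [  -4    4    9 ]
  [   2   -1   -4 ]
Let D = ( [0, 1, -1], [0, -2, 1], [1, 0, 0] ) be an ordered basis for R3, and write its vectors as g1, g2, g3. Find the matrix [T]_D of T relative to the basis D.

[[-1, 3, 0], [2, 1, 2], [2, -3, 2]]

Let P have columns g1, ..., g3. Then [T]_D = P^(-1) A P.
Here det P = -1, so P^(-1) is integer; computing A P first and then P^(-1)(A P) gives [[-1, 3, 0], [2, 1, 2], [2, -3, 2]].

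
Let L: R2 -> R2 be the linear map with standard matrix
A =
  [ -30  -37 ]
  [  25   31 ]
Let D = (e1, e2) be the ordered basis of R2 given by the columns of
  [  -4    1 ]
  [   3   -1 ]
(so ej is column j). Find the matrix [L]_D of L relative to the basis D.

The j-th column of [L]_D is [L(ej)]_D.
L(e1) = A e1 = <9, -7> = -2e1 + e2, so column 1 is <-2, 1>.
Repeating for e2 and assembling the columns gives [[-2, -1], [1, 3]].

[[-2, -1], [1, 3]]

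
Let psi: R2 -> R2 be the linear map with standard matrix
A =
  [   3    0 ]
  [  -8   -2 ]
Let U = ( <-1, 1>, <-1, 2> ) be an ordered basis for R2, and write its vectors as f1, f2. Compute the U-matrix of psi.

With P the matrix whose columns are f1, f2, [psi]_U = P^(-1) A P.
Column by column: psi(f1) = A f1 = <-3, 6>; its U-coordinates <0, 3> give column 1.
Continuing for each basis vector yields [psi]_U = [[0, 2], [3, 1]].

[[0, 2], [3, 1]]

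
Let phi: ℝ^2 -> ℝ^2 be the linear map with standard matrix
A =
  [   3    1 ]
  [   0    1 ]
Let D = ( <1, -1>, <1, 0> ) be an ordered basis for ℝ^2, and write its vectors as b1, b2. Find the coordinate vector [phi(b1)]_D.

<1, 1>

Compute phi(b1) = A b1 = <2, -1> in standard coordinates.
Then write this in D-coordinates: solve for y in y_1 b1 + y_2 b2 = <2, -1>.
This gives y = <1, 1>, which is column 1 of [phi]_D.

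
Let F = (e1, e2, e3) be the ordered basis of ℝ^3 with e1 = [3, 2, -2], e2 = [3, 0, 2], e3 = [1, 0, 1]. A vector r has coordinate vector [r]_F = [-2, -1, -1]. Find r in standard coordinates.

[-10, -4, 1]

The coordinates say r = -2e1 - e2 - e3; adding the scaled basis vectors gives [-10, -4, 1].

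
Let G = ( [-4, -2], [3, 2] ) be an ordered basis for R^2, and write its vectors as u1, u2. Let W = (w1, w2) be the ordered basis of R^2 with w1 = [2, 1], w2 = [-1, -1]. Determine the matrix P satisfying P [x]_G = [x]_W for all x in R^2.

Column j of P is [uj]_W, since P maps G-coordinates to W-coordinates.
Expressing u1 in W: u1 = -2w1 + 0·w2, so column 1 of P is [-2, 0].
Doing the same for each uj gives P = [[-2, 1], [0, -1]].

[[-2, 1], [0, -1]]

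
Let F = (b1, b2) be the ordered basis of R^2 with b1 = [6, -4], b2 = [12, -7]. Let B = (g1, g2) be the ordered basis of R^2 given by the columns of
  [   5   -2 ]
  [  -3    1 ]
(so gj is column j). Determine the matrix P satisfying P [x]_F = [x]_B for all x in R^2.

[[2, 2], [2, -1]]

Column j of P is [bj]_B, since P maps F-coordinates to B-coordinates.
Expressing b1 in B: b1 = 2g1 + 2g2, so column 1 of P is [2, 2].
Doing the same for each bj gives P = [[2, 2], [2, -1]].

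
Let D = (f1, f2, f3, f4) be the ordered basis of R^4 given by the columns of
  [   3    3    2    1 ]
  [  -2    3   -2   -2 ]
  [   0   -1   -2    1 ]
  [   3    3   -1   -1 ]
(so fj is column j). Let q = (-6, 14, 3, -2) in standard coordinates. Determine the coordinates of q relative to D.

(-3, 2, -2, 1)

We seek scalars with c_1 f1 + ... + c_4 f4 = q; equivalently solve M c = q where the columns of M are f1, ..., f4.
Row-reducing the augmented matrix [M | q] gives c = (-3, 2, -2, 1).
Check: -3f1 + 2f2 - 2f3 + f4 = (-6, 14, 3, -2).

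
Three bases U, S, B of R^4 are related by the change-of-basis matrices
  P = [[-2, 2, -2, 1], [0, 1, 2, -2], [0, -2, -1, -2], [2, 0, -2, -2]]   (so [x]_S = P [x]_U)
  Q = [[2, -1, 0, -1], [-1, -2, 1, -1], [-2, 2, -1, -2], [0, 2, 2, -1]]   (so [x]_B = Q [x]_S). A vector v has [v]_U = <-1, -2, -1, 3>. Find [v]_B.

<22, 22, -13, -16>

First [v]_S = P [v]_U = <3, -10, -1, -6>.
Then [v]_B = Q [v]_S = <22, 22, -13, -16>.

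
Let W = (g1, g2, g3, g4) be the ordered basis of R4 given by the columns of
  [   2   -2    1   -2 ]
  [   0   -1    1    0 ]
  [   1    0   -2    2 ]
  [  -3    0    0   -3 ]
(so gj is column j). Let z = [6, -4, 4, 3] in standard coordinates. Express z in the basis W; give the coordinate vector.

[z]_W is the unique c with M c = z, where M has columns g1, ..., g4.
Solving this 4x4 system gives c = (2, 0, -4, -3).
Check: 2g1 + 0·g2 - 4g3 - 3g4 = [6, -4, 4, 3].

[2, 0, -4, -3]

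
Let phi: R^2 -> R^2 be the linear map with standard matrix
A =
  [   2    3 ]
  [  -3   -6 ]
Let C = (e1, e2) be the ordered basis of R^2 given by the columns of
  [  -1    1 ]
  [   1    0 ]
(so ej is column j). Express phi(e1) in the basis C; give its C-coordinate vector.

Compute phi(e1) = A e1 = (1, -3) in standard coordinates.
Then write this in C-coordinates: solve for y in y_1 e1 + y_2 e2 = (1, -3).
This gives y = (-3, -2), which is column 1 of [phi]_C.

(-3, -2)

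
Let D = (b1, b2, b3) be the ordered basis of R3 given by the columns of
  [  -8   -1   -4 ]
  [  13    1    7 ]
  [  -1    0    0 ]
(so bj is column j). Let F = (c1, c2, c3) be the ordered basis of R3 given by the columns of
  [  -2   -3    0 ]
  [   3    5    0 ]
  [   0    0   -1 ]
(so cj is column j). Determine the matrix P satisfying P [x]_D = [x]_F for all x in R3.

[[1, 2, -1], [2, -1, 2], [1, 0, 0]]

Let M have columns bj and N have columns cj. Then for every x, N [x]_F = x = M [x]_D, so P = N^(-1) M.
Since det N = 1, N^(-1) has integer entries; multiplying gives P = [[1, 2, -1], [2, -1, 2], [1, 0, 0]].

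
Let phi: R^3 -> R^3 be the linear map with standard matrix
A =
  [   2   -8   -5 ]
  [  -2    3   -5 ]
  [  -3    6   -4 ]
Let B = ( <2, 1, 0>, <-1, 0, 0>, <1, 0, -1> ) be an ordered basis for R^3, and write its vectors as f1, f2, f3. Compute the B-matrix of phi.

[[-1, 2, 3], [2, 3, -2], [0, -3, -1]]

Let P have columns f1, ..., f3. Then [phi]_B = P^(-1) A P.
Here det P = -1, so P^(-1) is integer; computing A P first and then P^(-1)(A P) gives [[-1, 2, 3], [2, 3, -2], [0, -3, -1]].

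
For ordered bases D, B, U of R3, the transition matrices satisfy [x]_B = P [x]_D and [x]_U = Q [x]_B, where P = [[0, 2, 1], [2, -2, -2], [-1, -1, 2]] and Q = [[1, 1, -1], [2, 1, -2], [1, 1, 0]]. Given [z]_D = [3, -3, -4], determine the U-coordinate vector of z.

First [z]_B = P [z]_D = [-10, 20, -8].
Then [z]_U = Q [z]_B = [18, 16, 10].

[18, 16, 10]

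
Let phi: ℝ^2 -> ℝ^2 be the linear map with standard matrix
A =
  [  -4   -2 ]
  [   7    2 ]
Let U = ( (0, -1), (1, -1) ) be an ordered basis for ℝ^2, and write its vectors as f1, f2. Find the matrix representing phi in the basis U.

Let P have columns f1, f2. Then [phi]_U = P^(-1) A P.
Here det P = 1, so P^(-1) is integer; computing A P first and then P^(-1)(A P) gives [[0, -3], [2, -2]].

[[0, -3], [2, -2]]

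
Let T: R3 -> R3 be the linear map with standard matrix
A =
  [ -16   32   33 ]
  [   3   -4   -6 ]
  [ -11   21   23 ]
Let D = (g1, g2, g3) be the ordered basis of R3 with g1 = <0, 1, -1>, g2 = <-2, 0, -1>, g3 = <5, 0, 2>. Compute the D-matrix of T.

[[2, 0, 3], [-2, 3, 2], [-1, 1, -2]]

Let P have columns g1, ..., g3. Then [T]_D = P^(-1) A P.
Here det P = -1, so P^(-1) is integer; computing A P first and then P^(-1)(A P) gives [[2, 0, 3], [-2, 3, 2], [-1, 1, -2]].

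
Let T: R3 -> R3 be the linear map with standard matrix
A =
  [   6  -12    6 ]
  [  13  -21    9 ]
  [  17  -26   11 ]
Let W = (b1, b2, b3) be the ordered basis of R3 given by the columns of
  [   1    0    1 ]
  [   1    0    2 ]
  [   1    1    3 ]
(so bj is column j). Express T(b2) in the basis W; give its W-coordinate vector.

Column 2 of [T]_W is the W-coordinate vector of T(b2).
In standard coordinates T(b2) = A b2 = (6, 9, 11).
Converting to W: (6, 9, 11) = 3b1 - b2 + 3b3, so the coordinate vector is (3, -1, 3).

(3, -1, 3)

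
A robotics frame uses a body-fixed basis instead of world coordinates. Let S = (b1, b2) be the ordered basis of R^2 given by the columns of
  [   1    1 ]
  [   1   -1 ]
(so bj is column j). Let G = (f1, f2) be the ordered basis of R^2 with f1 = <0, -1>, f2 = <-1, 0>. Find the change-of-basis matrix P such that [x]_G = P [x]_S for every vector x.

[[-1, 1], [-1, -1]]

Column j of P is [bj]_G, since P maps S-coordinates to G-coordinates.
Expressing b1 in G: b1 = -f1 - f2, so column 1 of P is <-1, -1>.
Doing the same for each bj gives P = [[-1, 1], [-1, -1]].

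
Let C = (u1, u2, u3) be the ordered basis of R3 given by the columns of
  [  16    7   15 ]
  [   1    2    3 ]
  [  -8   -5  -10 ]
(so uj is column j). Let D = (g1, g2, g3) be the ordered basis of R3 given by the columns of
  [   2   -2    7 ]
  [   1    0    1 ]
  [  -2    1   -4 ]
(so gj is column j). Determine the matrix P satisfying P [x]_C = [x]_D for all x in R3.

[[-1, 1, 2], [-2, 1, -2], [2, 1, 1]]

Take x = uj: its C-coordinates are the j-th standard unit vector, so P e_j — column j of P — equals [uj]_D.
u1 = -g1 - 2g2 + 2g3, giving column 1 = [-1, -2, 2]; repeating for each j gives P = [[-1, 1, 2], [-2, 1, -2], [2, 1, 1]].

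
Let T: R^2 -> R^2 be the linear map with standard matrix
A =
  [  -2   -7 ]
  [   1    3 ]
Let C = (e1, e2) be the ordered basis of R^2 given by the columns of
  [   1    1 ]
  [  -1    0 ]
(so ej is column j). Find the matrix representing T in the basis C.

Let P have columns e1, e2. Then [T]_C = P^(-1) A P.
Here det P = 1, so P^(-1) is integer; computing A P first and then P^(-1)(A P) gives [[2, -1], [3, -1]].

[[2, -1], [3, -1]]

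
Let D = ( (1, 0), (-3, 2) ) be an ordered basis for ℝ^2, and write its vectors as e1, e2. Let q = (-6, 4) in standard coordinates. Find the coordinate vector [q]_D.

We seek scalars with c_1 e1 + c_2 e2 = q; equivalently solve M c = q where the columns of M are e1, e2.
System: c_1 - 3c_2 = -6, 0c_1 + 2c_2 = 4; solving gives c_1 = 0, c_2 = 2.
Check: 0·e1 + 2e2 = (-6, 4).

(0, 2)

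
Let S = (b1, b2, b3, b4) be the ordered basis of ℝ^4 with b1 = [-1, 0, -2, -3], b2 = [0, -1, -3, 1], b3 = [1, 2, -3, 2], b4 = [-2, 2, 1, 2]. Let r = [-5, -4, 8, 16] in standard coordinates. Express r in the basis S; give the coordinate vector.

[-4, 4, -3, 3]

[r]_S is the unique c with M c = r, where M has columns b1, ..., b4.
Solving this 4x4 system gives c = (-4, 4, -3, 3).
Check: -4b1 + 4b2 - 3b3 + 3b4 = [-5, -4, 8, 16].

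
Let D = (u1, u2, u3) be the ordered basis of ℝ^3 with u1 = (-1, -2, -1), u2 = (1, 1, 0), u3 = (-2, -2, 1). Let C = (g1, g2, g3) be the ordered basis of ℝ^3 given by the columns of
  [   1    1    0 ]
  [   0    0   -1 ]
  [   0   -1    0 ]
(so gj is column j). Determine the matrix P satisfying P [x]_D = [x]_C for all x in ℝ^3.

[[-2, 1, -1], [1, 0, -1], [2, -1, 2]]

Column j of P is [uj]_C, since P maps D-coordinates to C-coordinates.
Expressing u1 in C: u1 = -2g1 + g2 + 2g3, so column 1 of P is (-2, 1, 2).
Doing the same for each uj gives P = [[-2, 1, -1], [1, 0, -1], [2, -1, 2]].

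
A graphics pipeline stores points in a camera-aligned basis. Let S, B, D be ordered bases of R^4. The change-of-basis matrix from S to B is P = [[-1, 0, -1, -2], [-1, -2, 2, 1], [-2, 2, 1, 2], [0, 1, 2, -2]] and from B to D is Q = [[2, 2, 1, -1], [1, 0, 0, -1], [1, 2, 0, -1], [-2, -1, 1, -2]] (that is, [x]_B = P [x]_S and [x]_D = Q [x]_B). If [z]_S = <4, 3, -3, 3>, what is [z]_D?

First [z]_B = P [z]_S = <-7, -13, 1, -9>.
Then [z]_D = Q [z]_B = <-30, 2, -24, 46>.

<-30, 2, -24, 46>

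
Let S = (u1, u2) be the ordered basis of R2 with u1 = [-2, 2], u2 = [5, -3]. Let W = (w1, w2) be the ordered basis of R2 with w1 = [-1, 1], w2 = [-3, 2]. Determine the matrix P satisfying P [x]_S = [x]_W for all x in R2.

Let M have columns uj and N have columns wj. Then for every x, N [x]_W = x = M [x]_S, so P = N^(-1) M.
Since det N = 1, N^(-1) has integer entries; multiplying gives P = [[2, 1], [0, -2]].

[[2, 1], [0, -2]]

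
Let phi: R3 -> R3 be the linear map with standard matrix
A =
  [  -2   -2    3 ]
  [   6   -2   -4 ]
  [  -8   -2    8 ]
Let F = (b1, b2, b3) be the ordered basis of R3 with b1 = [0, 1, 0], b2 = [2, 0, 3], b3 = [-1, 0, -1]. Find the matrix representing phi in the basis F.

With P the matrix whose columns are b1, ..., b3, [phi]_F = P^(-1) A P.
Column by column: phi(b1) = A b1 = [-2, -2, -2]; its F-coordinates [-2, 0, 2] give column 1.
Continuing for each basis vector yields [phi]_F = [[-2, 0, -2], [0, 3, 1], [2, 1, 3]].

[[-2, 0, -2], [0, 3, 1], [2, 1, 3]]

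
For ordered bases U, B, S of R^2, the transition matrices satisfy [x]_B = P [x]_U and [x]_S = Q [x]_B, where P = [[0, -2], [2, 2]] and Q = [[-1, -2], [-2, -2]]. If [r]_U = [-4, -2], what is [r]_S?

Apply P to get B-coordinates [4, -12], then Q to get S-coordinates.
The result is [r]_S = [20, 16].

[20, 16]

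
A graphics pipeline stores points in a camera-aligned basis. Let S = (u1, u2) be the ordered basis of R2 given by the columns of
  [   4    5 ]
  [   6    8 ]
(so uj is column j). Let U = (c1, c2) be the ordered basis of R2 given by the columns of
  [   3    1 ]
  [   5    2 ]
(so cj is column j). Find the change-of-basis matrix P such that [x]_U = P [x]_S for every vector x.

[[2, 2], [-2, -1]]

Let M have columns uj and N have columns cj. Then for every x, N [x]_U = x = M [x]_S, so P = N^(-1) M.
Since det N = 1, N^(-1) has integer entries; multiplying gives P = [[2, 2], [-2, -1]].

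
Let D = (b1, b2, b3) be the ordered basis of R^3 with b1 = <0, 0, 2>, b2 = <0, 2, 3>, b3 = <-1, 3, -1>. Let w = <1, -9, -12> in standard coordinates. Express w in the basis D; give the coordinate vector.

We seek scalars with c_1 b1 + ... + c_3 b3 = w; equivalently solve M c = w where the columns of M are b1, ..., b3.
Gaussian elimination on [M | w] yields c = (-2, -3, -1).
Check: -2b1 - 3b2 - b3 = <1, -9, -12>.

<-2, -3, -1>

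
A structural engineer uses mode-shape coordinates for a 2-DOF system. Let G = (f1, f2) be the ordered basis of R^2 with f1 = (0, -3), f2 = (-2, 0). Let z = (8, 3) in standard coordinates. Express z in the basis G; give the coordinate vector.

Write z = c_1 f1 + c_2 f2 and solve for the c_i.
System: 0c_1 - 2c_2 = 8, -3c_1 + 0c_2 = 3; solving gives c_1 = -1, c_2 = -4.
Check: -f1 - 4f2 = (8, 3).

(-1, -4)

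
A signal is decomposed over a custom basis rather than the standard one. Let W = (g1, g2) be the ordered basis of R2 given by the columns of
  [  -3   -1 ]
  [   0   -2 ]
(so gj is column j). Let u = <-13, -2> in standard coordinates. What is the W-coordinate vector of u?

<4, 1>

We seek scalars with c_1 g1 + c_2 g2 = u; equivalently solve M c = u where the columns of M are g1, g2.
System: -3c_1 - c_2 = -13, 0c_1 - 2c_2 = -2; solving gives c_1 = 4, c_2 = 1.
Check: 4g1 + g2 = <-13, -2>.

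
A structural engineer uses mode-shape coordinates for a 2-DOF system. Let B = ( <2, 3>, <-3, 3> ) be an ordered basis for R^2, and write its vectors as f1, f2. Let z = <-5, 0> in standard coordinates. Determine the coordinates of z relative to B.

We seek scalars with c_1 f1 + c_2 f2 = z; equivalently solve M c = z where the columns of M are f1, f2.
System: 2c_1 - 3c_2 = -5, 3c_1 + 3c_2 = 0; solving gives c_1 = -1, c_2 = 1.
Check: -f1 + f2 = <-5, 0>.

<-1, 1>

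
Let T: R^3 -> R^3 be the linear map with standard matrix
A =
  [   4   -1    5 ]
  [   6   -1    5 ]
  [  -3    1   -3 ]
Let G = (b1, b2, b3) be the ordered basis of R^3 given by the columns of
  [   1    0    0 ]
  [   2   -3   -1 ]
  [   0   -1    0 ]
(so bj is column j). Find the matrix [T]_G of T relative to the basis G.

With P the matrix whose columns are b1, ..., b3, [T]_G = P^(-1) A P.
Column by column: T(b1) = A b1 = <2, 4, -1>; its G-coordinates <2, 1, -3> give column 1.
Continuing for each basis vector yields [T]_G = [[2, -2, 1], [1, 0, 1], [-3, -2, -2]].

[[2, -2, 1], [1, 0, 1], [-3, -2, -2]]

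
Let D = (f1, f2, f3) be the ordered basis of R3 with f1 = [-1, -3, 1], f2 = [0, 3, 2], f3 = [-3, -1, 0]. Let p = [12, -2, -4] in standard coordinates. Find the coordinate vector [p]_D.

[p]_D is the unique c with M c = p, where M has columns f1, ..., f3.
Solving this 3x3 system gives c = (0, -2, -4).
Check: 0·f1 - 2f2 - 4f3 = [12, -2, -4].

[0, -2, -4]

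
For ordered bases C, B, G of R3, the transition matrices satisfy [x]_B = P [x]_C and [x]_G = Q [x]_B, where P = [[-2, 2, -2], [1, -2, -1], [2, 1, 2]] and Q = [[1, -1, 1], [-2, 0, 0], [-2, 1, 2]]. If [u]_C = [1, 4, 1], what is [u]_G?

[20, -8, 0]

Apply P to get B-coordinates [4, -8, 8], then Q to get G-coordinates.
The result is [u]_G = [20, -8, 0].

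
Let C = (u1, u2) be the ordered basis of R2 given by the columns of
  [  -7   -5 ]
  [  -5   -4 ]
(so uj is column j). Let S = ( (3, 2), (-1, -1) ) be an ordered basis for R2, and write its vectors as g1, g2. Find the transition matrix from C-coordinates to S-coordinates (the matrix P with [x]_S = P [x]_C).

Column j of P is [uj]_S, since P maps C-coordinates to S-coordinates.
Expressing u1 in S: u1 = -2g1 + g2, so column 1 of P is (-2, 1).
Doing the same for each uj gives P = [[-2, -1], [1, 2]].

[[-2, -1], [1, 2]]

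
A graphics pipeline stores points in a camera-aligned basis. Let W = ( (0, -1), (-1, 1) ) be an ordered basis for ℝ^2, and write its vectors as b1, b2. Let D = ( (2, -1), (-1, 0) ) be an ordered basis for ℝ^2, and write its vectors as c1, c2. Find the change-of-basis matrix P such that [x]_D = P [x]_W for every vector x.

Take x = bj: its W-coordinates are the j-th standard unit vector, so P e_j — column j of P — equals [bj]_D.
b1 = c1 + 2c2, giving column 1 = (1, 2); repeating for each j gives P = [[1, -1], [2, -1]].

[[1, -1], [2, -1]]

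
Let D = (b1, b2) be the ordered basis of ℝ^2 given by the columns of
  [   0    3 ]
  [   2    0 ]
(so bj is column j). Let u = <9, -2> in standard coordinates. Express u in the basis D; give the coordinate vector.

Write u = c_1 b1 + c_2 b2 and solve for the c_i.
System: 0c_1 + 3c_2 = 9, 2c_1 + 0c_2 = -2; solving gives c_1 = -1, c_2 = 3.
Check: -b1 + 3b2 = <9, -2>.

<-1, 3>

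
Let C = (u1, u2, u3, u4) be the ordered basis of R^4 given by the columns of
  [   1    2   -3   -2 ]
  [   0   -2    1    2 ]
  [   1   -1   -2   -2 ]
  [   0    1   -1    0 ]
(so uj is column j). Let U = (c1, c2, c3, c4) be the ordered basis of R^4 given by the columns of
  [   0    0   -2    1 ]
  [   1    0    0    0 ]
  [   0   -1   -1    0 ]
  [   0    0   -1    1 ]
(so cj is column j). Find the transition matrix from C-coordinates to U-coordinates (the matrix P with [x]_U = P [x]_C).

Let M have columns uj and N have columns cj. Then for every x, N [x]_U = x = M [x]_C, so P = N^(-1) M.
Since det N = 1, N^(-1) has integer entries; multiplying gives P = [[0, -2, 1, 2], [0, 2, 0, 0], [-1, -1, 2, 2], [-1, 0, 1, 2]].

[[0, -2, 1, 2], [0, 2, 0, 0], [-1, -1, 2, 2], [-1, 0, 1, 2]]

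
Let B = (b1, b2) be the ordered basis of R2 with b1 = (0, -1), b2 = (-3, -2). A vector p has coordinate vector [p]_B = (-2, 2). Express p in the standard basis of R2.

(-6, -2)

By definition p = -2b1 + 2b2.
Summing componentwise gives (-6, -2).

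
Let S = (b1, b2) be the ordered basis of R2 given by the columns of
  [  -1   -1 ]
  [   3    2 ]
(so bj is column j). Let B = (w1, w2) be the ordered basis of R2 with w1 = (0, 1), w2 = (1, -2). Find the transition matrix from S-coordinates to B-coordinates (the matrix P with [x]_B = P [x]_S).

Column j of P is [bj]_B, since P maps S-coordinates to B-coordinates.
Expressing b1 in B: b1 = w1 - w2, so column 1 of P is (1, -1).
Doing the same for each bj gives P = [[1, 0], [-1, -1]].

[[1, 0], [-1, -1]]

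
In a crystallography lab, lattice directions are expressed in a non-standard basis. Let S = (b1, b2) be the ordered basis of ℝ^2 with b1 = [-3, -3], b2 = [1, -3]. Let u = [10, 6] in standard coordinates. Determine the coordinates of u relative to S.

[-3, 1]

We seek scalars with c_1 b1 + c_2 b2 = u; equivalently solve M c = u where the columns of M are b1, b2.
System: -3c_1 + c_2 = 10, -3c_1 - 3c_2 = 6; solving gives c_1 = -3, c_2 = 1.
Check: -3b1 + b2 = [10, 6].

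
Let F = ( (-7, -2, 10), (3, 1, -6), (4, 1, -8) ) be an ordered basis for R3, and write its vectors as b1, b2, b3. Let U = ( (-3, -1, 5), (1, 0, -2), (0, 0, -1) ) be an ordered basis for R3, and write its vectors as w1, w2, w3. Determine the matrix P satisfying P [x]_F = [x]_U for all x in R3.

[[2, -1, -1], [-1, 0, 1], [2, 1, 1]]

Column j of P is [bj]_U, since P maps F-coordinates to U-coordinates.
Expressing b1 in U: b1 = 2w1 - w2 + 2w3, so column 1 of P is (2, -1, 2).
Doing the same for each bj gives P = [[2, -1, -1], [-1, 0, 1], [2, 1, 1]].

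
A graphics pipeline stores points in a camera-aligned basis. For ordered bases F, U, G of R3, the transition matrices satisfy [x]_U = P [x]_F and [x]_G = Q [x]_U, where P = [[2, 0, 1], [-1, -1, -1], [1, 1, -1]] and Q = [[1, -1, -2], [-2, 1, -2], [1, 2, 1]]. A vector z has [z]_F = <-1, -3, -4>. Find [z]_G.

<-14, 20, 10>

First [z]_U = P [z]_F = <-6, 8, 0>.
Then [z]_G = Q [z]_U = <-14, 20, 10>.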